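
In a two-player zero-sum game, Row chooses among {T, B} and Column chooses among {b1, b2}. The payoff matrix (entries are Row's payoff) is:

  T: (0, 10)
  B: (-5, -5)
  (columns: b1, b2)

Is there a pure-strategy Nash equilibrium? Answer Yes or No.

Yes

Row minima: T → 0, B → -5; maximin = 0.
Column maxima: b1 → 0, b2 → 10; minimax = 0.
maximin = minimax = 0, so a saddle point exists.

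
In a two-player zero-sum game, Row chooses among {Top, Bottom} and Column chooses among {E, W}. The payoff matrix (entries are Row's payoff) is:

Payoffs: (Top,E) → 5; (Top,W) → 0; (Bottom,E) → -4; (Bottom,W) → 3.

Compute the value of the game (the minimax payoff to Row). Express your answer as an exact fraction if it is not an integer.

5/4

Row minima: Top → 0, Bottom → -4; maximin = 0.
Column maxima: E → 5, W → 3; minimax = 3.
0 ≠ 3, so there is no saddle point; optimal play is mixed.
Let Row play Top with probability p. Expected payoff against E: 5p + (-4)(1−p) = 9p − 4; against W: 0p + 3(1−p) = −3p + 3.
Setting these equal: 9p − 4 = −3p + 3 ⇒ 12p = 7 ⇒ p = 7/12, and the value is (9)·(7/12) − 4 = 5/4.
For Column: with q = P(E), equating Top's and Bottom's payoffs gives 5q = −7q + 3 ⇒ q = 1/4.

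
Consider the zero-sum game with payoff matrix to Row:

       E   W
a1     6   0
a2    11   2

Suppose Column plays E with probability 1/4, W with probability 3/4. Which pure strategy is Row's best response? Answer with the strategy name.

a2

Expected payoff of a1: (1/4)·6 + (3/4)·0 = 3/2.
Expected payoff of a2: (1/4)·11 + (3/4)·2 = 17/4.
The largest is 17/4, so Row's best response is a2.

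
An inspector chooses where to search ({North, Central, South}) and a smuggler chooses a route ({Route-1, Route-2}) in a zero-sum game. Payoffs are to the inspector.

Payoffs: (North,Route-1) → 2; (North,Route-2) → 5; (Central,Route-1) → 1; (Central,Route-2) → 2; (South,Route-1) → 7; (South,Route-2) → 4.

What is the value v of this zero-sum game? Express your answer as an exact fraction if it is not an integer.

9/2

Row minima: North → 2, Central → 1, South → 4; maximin = 4.
Column maxima: Route-1 → 7, Route-2 → 5; minimax = 5.
4 ≠ 5, so there is no saddle point; optimal play is mixed.
Central is strictly dominated by North, so the inspector never plays it.
On the remaining 2×2 (North, South vs Route-1, Route-2):
Let the inspector play North with probability p. Expected payoff against Route-1: 2p + 7(1−p) = −5p + 7; against Route-2: 5p + 4(1−p) = p + 4.
Setting these equal: −5p + 7 = p + 4 ⇒ −6p = -3 ⇒ p = 1/2, and the value is (-5)·(1/2) + 7 = 9/2.
For the smuggler: with q = P(Route-1), equating North's and South's payoffs gives −3q + 5 = 3q + 4 ⇒ q = 1/6.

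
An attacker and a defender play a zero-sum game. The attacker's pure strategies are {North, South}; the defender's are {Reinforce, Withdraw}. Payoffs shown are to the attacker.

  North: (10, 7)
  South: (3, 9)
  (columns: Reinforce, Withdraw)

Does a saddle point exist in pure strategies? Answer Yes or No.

Row minima: North → 7, South → 3; maximin = 7.
Column maxima: Reinforce → 10, Withdraw → 9; minimax = 9.
7 ≠ 9, so no pure-strategy equilibrium exists.

No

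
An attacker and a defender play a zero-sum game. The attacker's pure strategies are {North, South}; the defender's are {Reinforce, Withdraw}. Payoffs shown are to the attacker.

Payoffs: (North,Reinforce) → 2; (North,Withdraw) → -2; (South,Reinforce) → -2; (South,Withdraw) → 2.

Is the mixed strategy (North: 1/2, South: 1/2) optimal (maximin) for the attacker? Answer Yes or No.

Against Reinforce this mix gives (1/2)·2 + (1/2)·(-2) = 0.
Against Withdraw this mix gives (1/2)·(-2) + (1/2)·2 = 0.
All of the defender's active replies (Reinforce, Withdraw) yield 0, and no column does worse for the attacker. The mix makes the defender indifferent and guarantees 0, so it is optimal.

Yes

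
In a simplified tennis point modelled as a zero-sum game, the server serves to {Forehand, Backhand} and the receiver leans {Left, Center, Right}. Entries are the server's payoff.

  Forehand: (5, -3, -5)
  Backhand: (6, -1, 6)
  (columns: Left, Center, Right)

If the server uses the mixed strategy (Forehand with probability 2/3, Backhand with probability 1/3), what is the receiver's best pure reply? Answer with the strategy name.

If the receiver plays Left, the server's expected payoff is (2/3)·5 + (1/3)·6 = 16/3.
If the receiver plays Center, the server's expected payoff is (2/3)·(-3) + (1/3)·(-1) = -7/3.
If the receiver plays Right, the server's expected payoff is (2/3)·(-5) + (1/3)·6 = -4/3.
The receiver minimizes the server's payoff; the smallest is -7/3, so the best response is Center.

Center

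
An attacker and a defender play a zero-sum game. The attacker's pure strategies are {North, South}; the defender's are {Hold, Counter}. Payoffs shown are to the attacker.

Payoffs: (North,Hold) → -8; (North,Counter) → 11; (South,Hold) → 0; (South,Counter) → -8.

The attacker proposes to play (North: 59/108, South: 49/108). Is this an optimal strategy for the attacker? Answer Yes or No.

No

Against Hold this mix gives (59/108)·(-8) + (49/108)·0 = -118/27.
Against Counter this mix gives (59/108)·11 + (49/108)·(-8) = 257/108.
The defender will play Hold, holding the attacker to -118/27. Shifting weight toward the row that does better against Hold would raise this floor (the equalizing mix achieves -64/27 against both Hold and Counter), so the proposed strategy is not optimal.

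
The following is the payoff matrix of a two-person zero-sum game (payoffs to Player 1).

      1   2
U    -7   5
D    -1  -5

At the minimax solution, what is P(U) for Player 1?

Row minima: U → -7, D → -5; maximin = -5.
Column maxima: 1 → -1, 2 → 5; minimax = -1.
-5 ≠ -1, so there is no saddle point; optimal play is mixed.
Let Player 1 play U with probability p. Expected payoff against 1: (-7)p + (-1)(1−p) = −6p − 1; against 2: 5p + (-5)(1−p) = 10p − 5.
Setting these equal: −6p − 1 = 10p − 5 ⇒ −16p = -4 ⇒ p = 1/4, and the value is (-6)·(1/4) − 1 = -5/2.
For Player 2: with q = P(1), equating U's and D's payoffs gives −12q + 5 = 4q − 5 ⇒ q = 5/8.

1/4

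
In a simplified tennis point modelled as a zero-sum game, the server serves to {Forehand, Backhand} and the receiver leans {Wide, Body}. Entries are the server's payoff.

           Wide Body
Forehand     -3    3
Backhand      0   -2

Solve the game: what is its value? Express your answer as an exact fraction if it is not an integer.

-3/4

Row minima: Forehand → -3, Backhand → -2; maximin = -2.
Column maxima: Wide → 0, Body → 3; minimax = 0.
-2 ≠ 0, so there is no saddle point; optimal play is mixed.
Let the server play Forehand with probability p. Expected payoff against Wide: (-3)p + 0(1−p) = −3p; against Body: 3p + (-2)(1−p) = 5p − 2.
Setting these equal: −3p = 5p − 2 ⇒ −8p = -2 ⇒ p = 1/4, and the value is (-3)·(1/4) = -3/4.
For the receiver: with q = P(Wide), equating Forehand's and Backhand's payoffs gives −6q + 3 = 2q − 2 ⇒ q = 5/8.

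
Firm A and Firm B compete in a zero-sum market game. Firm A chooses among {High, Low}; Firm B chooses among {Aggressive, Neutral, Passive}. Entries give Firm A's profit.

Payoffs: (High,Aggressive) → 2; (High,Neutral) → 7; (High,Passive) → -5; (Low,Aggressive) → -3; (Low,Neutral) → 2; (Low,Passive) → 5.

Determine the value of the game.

-1/3

Row minima: High → -5, Low → -3; maximin = -3.
Column maxima: Aggressive → 2, Neutral → 7, Passive → 5; minimax = 2.
-3 ≠ 2, so there is no saddle point; optimal play is mixed.
Neutral is strictly dominated by Aggressive (it gives Firm A strictly more in every row), so Firm B never plays it.
On the remaining 2×2 (High, Low vs Aggressive, Passive):
Let Firm A play High with probability p. Expected payoff against Aggressive: 2p + (-3)(1−p) = 5p − 3; against Passive: (-5)p + 5(1−p) = −10p + 5.
Setting these equal: 5p − 3 = −10p + 5 ⇒ 15p = 8 ⇒ p = 8/15, and the value is (5)·(8/15) − 3 = -1/3.
For Firm B: with q = P(Aggressive), equating High's and Low's payoffs gives 7q − 5 = −8q + 5 ⇒ q = 2/3.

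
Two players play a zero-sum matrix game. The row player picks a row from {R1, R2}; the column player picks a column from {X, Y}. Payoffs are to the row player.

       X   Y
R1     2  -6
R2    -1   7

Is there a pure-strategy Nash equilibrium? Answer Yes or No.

No

Row minima: R1 → -6, R2 → -1; maximin = -1.
Column maxima: X → 2, Y → 7; minimax = 2.
-1 ≠ 2, so no pure-strategy equilibrium exists.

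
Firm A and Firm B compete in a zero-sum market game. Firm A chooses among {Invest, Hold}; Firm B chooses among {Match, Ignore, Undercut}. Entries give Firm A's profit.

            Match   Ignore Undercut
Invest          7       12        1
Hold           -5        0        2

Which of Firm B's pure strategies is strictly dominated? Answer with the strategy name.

Match holds Firm A's payoff strictly below Ignore in every row: 7 < 12, -5 < 0.
So Ignore is strictly dominated for Firm B.

Ignore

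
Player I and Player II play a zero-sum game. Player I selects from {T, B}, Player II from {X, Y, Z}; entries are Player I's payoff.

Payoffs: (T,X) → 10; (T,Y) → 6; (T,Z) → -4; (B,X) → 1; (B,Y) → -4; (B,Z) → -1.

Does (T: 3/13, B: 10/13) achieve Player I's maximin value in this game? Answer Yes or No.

Yes

Against X this mix gives (3/13)·10 + (10/13)·1 = 40/13.
Against Y this mix gives (3/13)·6 + (10/13)·(-4) = -22/13.
Against Z this mix gives (3/13)·(-4) + (10/13)·(-1) = -22/13.
All of Player II's active replies (Y, Z) yield -22/13, and no column does worse for Player I. The mix makes Player II indifferent and guarantees -22/13, so it is optimal.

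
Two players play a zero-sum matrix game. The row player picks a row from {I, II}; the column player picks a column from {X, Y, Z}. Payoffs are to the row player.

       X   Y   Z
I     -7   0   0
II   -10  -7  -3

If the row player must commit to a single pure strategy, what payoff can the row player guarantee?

-7

Row minima: I → -7, II → -10.
The best of these is -7.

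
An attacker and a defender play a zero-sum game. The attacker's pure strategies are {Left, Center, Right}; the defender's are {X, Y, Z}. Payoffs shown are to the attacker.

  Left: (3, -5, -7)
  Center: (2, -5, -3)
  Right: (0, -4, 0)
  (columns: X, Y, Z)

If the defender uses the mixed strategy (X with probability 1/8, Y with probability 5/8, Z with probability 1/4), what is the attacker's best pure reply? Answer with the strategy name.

Right

Expected payoff of Left: (1/8)·3 + (5/8)·(-5) + (1/4)·(-7) = -9/2.
Expected payoff of Center: (1/8)·2 + (5/8)·(-5) + (1/4)·(-3) = -29/8.
Expected payoff of Right: (1/8)·0 + (5/8)·(-4) + (1/4)·0 = -5/2.
The largest is -5/2, so the attacker's best response is Right.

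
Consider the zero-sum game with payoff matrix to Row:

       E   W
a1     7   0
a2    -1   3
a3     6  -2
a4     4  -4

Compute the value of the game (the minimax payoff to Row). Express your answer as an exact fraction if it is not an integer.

Row minima: a1 → 0, a2 → -1, a3 → -2, a4 → -4; maximin = 0.
Column maxima: E → 7, W → 3; minimax = 3.
0 ≠ 3, so there is no saddle point; optimal play is mixed.
a3 is strictly dominated by a1, so Row never plays it.
a4 is strictly dominated by a1, so Row never plays it.
On the remaining 2×2 (a1, a2 vs E, W):
Let Row play a1 with probability p. Expected payoff against E: 7p + (-1)(1−p) = 8p − 1; against W: 0p + 3(1−p) = −3p + 3.
Setting these equal: 8p − 1 = −3p + 3 ⇒ 11p = 4 ⇒ p = 4/11, and the value is (8)·(4/11) − 1 = 21/11.
For Column: with q = P(E), equating a1's and a2's payoffs gives 7q = −4q + 3 ⇒ q = 3/11.

21/11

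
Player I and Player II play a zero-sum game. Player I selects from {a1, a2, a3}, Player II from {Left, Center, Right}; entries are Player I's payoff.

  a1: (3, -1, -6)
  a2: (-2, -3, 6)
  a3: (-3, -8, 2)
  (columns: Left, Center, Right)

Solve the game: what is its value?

Row minima: a1 → -6, a2 → -3, a3 → -8; maximin = -3.
Column maxima: Left → 3, Center → -1, Right → 6; minimax = -1.
-3 ≠ -1, so there is no saddle point; optimal play is mixed.
a3 is strictly dominated by a2, so Player I never plays it.
Left is strictly dominated by Center (it gives Player I strictly more in every row), so Player II never plays it.
On the remaining 2×2 (a1, a2 vs Center, Right):
Let Player I play a1 with probability p. Expected payoff against Center: (-1)p + (-3)(1−p) = 2p − 3; against Right: (-6)p + 6(1−p) = −12p + 6.
Setting these equal: 2p − 3 = −12p + 6 ⇒ 14p = 9 ⇒ p = 9/14, and the value is (2)·(9/14) − 3 = -12/7.
For Player II: with q = P(Center), equating a1's and a2's payoffs gives 5q − 6 = −9q + 6 ⇒ q = 6/7.

-12/7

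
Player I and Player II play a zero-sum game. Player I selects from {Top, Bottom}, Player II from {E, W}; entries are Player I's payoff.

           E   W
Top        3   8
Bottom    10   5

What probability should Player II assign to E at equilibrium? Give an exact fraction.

Row minima: Top → 3, Bottom → 5; maximin = 5.
Column maxima: E → 10, W → 8; minimax = 8.
5 ≠ 8, so there is no saddle point; optimal play is mixed.
Let Player I play Top with probability p. Expected payoff against E: 3p + 10(1−p) = −7p + 10; against W: 8p + 5(1−p) = 3p + 5.
Setting these equal: −7p + 10 = 3p + 5 ⇒ −10p = -5 ⇒ p = 1/2, and the value is (-7)·(1/2) + 10 = 13/2.
For Player II: with q = P(E), equating Top's and Bottom's payoffs gives −5q + 8 = 5q + 5 ⇒ q = 3/10.

3/10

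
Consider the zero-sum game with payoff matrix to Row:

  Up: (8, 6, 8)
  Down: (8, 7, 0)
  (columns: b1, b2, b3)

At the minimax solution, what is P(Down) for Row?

Row minima: Up → 6, Down → 0; maximin = 6.
Column maxima: b1 → 8, b2 → 7, b3 → 8; minimax = 7.
6 ≠ 7, so there is no saddle point; optimal play is mixed.
b1 is strictly dominated by b2 (it gives Row strictly more in every row), so Column never plays it.
On the remaining 2×2 (Up, Down vs b2, b3):
Let Row play Up with probability p. Expected payoff against b2: 6p + 7(1−p) = −p + 7; against b3: 8p + 0(1−p) = 8p.
Setting these equal: −p + 7 = 8p ⇒ −9p = -7 ⇒ p = 7/9, and the value is (-1)·(7/9) + 7 = 56/9.
For Column: with q = P(b2), equating Up's and Down's payoffs gives −2q + 8 = 7q ⇒ q = 8/9.

2/9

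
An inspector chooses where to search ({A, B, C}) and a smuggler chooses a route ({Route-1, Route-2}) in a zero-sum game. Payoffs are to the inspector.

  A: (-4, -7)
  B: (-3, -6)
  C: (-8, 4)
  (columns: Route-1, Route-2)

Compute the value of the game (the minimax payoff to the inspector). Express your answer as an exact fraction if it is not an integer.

-4

Row minima: A → -7, B → -6, C → -8; maximin = -6.
Column maxima: Route-1 → -3, Route-2 → 4; minimax = -3.
-6 ≠ -3, so there is no saddle point; optimal play is mixed.
A is strictly dominated by B, so the inspector never plays it.
On the remaining 2×2 (B, C vs Route-1, Route-2):
Let the inspector play B with probability p. Expected payoff against Route-1: (-3)p + (-8)(1−p) = 5p − 8; against Route-2: (-6)p + 4(1−p) = −10p + 4.
Setting these equal: 5p − 8 = −10p + 4 ⇒ 15p = 12 ⇒ p = 4/5, and the value is (5)·(4/5) − 8 = -4.
For the smuggler: with q = P(Route-1), equating B's and C's payoffs gives 3q − 6 = −12q + 4 ⇒ q = 2/3.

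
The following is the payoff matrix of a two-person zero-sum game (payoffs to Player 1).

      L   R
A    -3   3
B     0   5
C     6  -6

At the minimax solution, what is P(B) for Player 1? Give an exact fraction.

Row minima: A → -3, B → 0, C → -6; maximin = 0.
Column maxima: L → 6, R → 5; minimax = 5.
0 ≠ 5, so there is no saddle point; optimal play is mixed.
A is strictly dominated by B, so Player 1 never plays it.
On the remaining 2×2 (B, C vs L, R):
Let Player 1 play B with probability p. Expected payoff against L: 0p + 6(1−p) = −6p + 6; against R: 5p + (-6)(1−p) = 11p − 6.
Setting these equal: −6p + 6 = 11p − 6 ⇒ −17p = -12 ⇒ p = 12/17, and the value is (-6)·(12/17) + 6 = 30/17.
For Player 2: with q = P(L), equating B's and C's payoffs gives −5q + 5 = 12q − 6 ⇒ q = 11/17.

12/17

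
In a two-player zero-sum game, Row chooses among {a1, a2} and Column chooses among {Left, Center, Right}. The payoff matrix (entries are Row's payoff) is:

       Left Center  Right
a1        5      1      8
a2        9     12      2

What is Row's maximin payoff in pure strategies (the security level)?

2

Row minima: a1 → 1, a2 → 2.
The best of these is 2.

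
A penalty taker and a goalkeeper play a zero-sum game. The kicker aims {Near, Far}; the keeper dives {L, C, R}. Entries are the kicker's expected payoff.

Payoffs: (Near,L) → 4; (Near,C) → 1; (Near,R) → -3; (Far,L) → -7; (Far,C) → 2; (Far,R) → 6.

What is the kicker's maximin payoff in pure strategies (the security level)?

Row minima: Near → -3, Far → -7.
The best of these is -3.

-3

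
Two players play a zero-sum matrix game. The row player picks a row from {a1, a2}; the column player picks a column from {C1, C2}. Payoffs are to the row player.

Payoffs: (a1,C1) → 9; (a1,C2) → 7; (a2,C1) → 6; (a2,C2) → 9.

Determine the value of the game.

39/5

Row minima: a1 → 7, a2 → 6; maximin = 7.
Column maxima: C1 → 9, C2 → 9; minimax = 9.
7 ≠ 9, so there is no saddle point; optimal play is mixed.
Let the row player play a1 with probability p. Expected payoff against C1: 9p + 6(1−p) = 3p + 6; against C2: 7p + 9(1−p) = −2p + 9.
Setting these equal: 3p + 6 = −2p + 9 ⇒ 5p = 3 ⇒ p = 3/5, and the value is (3)·(3/5) + 6 = 39/5.
For the column player: with q = P(C1), equating a1's and a2's payoffs gives 2q + 7 = −3q + 9 ⇒ q = 2/5.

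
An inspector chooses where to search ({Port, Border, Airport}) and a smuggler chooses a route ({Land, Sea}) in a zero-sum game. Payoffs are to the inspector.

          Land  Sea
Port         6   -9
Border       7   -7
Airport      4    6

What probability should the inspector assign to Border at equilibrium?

Row minima: Port → -9, Border → -7, Airport → 4; maximin = 4.
Column maxima: Land → 7, Sea → 6; minimax = 6.
4 ≠ 6, so there is no saddle point; optimal play is mixed.
Port is strictly dominated by Border, so the inspector never plays it.
On the remaining 2×2 (Border, Airport vs Land, Sea):
Let the inspector play Border with probability p. Expected payoff against Land: 7p + 4(1−p) = 3p + 4; against Sea: (-7)p + 6(1−p) = −13p + 6.
Setting these equal: 3p + 4 = −13p + 6 ⇒ 16p = 2 ⇒ p = 1/8, and the value is (3)·(1/8) + 4 = 35/8.
For the smuggler: with q = P(Land), equating Border's and Airport's payoffs gives 14q − 7 = −2q + 6 ⇒ q = 13/16.

1/8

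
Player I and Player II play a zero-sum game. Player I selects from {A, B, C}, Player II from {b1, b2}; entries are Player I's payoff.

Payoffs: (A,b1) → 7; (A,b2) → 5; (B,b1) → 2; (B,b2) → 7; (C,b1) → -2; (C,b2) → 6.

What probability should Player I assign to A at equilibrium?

Row minima: A → 5, B → 2, C → -2; maximin = 5.
Column maxima: b1 → 7, b2 → 7; minimax = 7.
5 ≠ 7, so there is no saddle point; optimal play is mixed.
C is strictly dominated by B, so Player I never plays it.
On the remaining 2×2 (A, B vs b1, b2):
Let Player I play A with probability p. Expected payoff against b1: 7p + 2(1−p) = 5p + 2; against b2: 5p + 7(1−p) = −2p + 7.
Setting these equal: 5p + 2 = −2p + 7 ⇒ 7p = 5 ⇒ p = 5/7, and the value is (5)·(5/7) + 2 = 39/7.
For Player II: with q = P(b1), equating A's and B's payoffs gives 2q + 5 = −5q + 7 ⇒ q = 2/7.

5/7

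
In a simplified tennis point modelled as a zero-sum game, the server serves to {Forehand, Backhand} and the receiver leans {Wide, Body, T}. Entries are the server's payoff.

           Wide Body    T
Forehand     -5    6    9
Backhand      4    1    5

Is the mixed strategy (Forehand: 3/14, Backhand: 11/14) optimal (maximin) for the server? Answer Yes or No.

Yes

Against Wide this mix gives (3/14)·(-5) + (11/14)·4 = 29/14.
Against Body this mix gives (3/14)·6 + (11/14)·1 = 29/14.
Against T this mix gives (3/14)·9 + (11/14)·5 = 41/7.
All of the receiver's active replies (Wide, Body) yield 29/14, and no column does worse for the server. The mix makes the receiver indifferent and guarantees 29/14, so it is optimal.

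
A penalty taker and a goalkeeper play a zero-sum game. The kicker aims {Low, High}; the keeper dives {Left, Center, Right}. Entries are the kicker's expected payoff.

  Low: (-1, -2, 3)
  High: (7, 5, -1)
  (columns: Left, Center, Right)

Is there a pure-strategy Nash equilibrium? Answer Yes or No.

Row minima: Low → -2, High → -1; maximin = -1.
Column maxima: Left → 7, Center → 5, Right → 3; minimax = 3.
-1 ≠ 3, so no pure-strategy equilibrium exists.

No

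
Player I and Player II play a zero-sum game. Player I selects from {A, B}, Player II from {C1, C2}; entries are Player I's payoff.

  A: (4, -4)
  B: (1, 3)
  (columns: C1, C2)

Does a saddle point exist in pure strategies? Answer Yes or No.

Row minima: A → -4, B → 1; maximin = 1.
Column maxima: C1 → 4, C2 → 3; minimax = 3.
1 ≠ 3, so no pure-strategy equilibrium exists.

No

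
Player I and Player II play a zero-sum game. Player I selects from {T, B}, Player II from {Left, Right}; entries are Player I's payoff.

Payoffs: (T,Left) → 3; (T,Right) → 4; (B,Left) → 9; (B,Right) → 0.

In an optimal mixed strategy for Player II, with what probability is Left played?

2/5

Row minima: T → 3, B → 0; maximin = 3.
Column maxima: Left → 9, Right → 4; minimax = 4.
3 ≠ 4, so there is no saddle point; optimal play is mixed.
Let Player I play T with probability p. Expected payoff against Left: 3p + 9(1−p) = −6p + 9; against Right: 4p + 0(1−p) = 4p.
Setting these equal: −6p + 9 = 4p ⇒ −10p = -9 ⇒ p = 9/10, and the value is (-6)·(9/10) + 9 = 18/5.
For Player II: with q = P(Left), equating T's and B's payoffs gives −q + 4 = 9q ⇒ q = 2/5.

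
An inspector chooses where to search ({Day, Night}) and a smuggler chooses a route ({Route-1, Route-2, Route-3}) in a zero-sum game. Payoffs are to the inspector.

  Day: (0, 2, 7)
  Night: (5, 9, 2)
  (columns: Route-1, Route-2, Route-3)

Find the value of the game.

7/2

Row minima: Day → 0, Night → 2; maximin = 2.
Column maxima: Route-1 → 5, Route-2 → 9, Route-3 → 7; minimax = 5.
2 ≠ 5, so there is no saddle point; optimal play is mixed.
Route-2 is strictly dominated by Route-1 (it gives the inspector strictly more in every row), so the smuggler never plays it.
On the remaining 2×2 (Day, Night vs Route-1, Route-3):
Let the inspector play Day with probability p. Expected payoff against Route-1: 0p + 5(1−p) = −5p + 5; against Route-3: 7p + 2(1−p) = 5p + 2.
Setting these equal: −5p + 5 = 5p + 2 ⇒ −10p = -3 ⇒ p = 3/10, and the value is (-5)·(3/10) + 5 = 7/2.
For the smuggler: with q = P(Route-1), equating Day's and Night's payoffs gives −7q + 7 = 3q + 2 ⇒ q = 1/2.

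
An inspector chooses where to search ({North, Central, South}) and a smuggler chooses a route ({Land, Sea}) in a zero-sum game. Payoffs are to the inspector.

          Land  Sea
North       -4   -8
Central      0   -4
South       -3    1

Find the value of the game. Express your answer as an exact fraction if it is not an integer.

-3/2

Row minima: North → -8, Central → -4, South → -3; maximin = -3.
Column maxima: Land → 0, Sea → 1; minimax = 0.
-3 ≠ 0, so there is no saddle point; optimal play is mixed.
North is strictly dominated by Central, so the inspector never plays it.
On the remaining 2×2 (Central, South vs Land, Sea):
Let the inspector play Central with probability p. Expected payoff against Land: 0p + (-3)(1−p) = 3p − 3; against Sea: (-4)p + 1(1−p) = −5p + 1.
Setting these equal: 3p − 3 = −5p + 1 ⇒ 8p = 4 ⇒ p = 1/2, and the value is (3)·(1/2) − 3 = -3/2.
For the smuggler: with q = P(Land), equating Central's and South's payoffs gives 4q − 4 = −4q + 1 ⇒ q = 5/8.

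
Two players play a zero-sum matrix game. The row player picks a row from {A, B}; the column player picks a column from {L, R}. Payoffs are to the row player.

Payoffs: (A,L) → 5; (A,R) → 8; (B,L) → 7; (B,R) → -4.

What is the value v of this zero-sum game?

38/7

Row minima: A → 5, B → -4; maximin = 5.
Column maxima: L → 7, R → 8; minimax = 7.
5 ≠ 7, so there is no saddle point; optimal play is mixed.
Let the row player play A with probability p. Expected payoff against L: 5p + 7(1−p) = −2p + 7; against R: 8p + (-4)(1−p) = 12p − 4.
Setting these equal: −2p + 7 = 12p − 4 ⇒ −14p = -11 ⇒ p = 11/14, and the value is (-2)·(11/14) + 7 = 38/7.
For the column player: with q = P(L), equating A's and B's payoffs gives −3q + 8 = 11q − 4 ⇒ q = 6/7.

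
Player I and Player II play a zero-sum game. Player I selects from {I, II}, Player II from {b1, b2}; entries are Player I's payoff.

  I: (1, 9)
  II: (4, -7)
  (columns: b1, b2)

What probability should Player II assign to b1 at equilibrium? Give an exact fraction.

16/19

Row minima: I → 1, II → -7; maximin = 1.
Column maxima: b1 → 4, b2 → 9; minimax = 4.
1 ≠ 4, so there is no saddle point; optimal play is mixed.
Let Player I play I with probability p. Expected payoff against b1: 1p + 4(1−p) = −3p + 4; against b2: 9p + (-7)(1−p) = 16p − 7.
Setting these equal: −3p + 4 = 16p − 7 ⇒ −19p = -11 ⇒ p = 11/19, and the value is (-3)·(11/19) + 4 = 43/19.
For Player II: with q = P(b1), equating I's and II's payoffs gives −8q + 9 = 11q − 7 ⇒ q = 16/19.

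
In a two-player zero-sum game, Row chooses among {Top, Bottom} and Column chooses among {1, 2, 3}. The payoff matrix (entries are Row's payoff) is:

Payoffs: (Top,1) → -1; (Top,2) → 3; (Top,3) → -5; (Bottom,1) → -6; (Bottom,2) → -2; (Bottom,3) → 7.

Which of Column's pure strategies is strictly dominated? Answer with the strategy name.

2

1 holds Row's payoff strictly below 2 in every row: -1 < 3, -6 < -2.
So 2 is strictly dominated for Column.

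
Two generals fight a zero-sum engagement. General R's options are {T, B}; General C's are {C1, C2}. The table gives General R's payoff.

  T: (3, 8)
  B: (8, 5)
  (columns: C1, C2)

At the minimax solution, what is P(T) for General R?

Row minima: T → 3, B → 5; maximin = 5.
Column maxima: C1 → 8, C2 → 8; minimax = 8.
5 ≠ 8, so there is no saddle point; optimal play is mixed.
Let General R play T with probability p. Expected payoff against C1: 3p + 8(1−p) = −5p + 8; against C2: 8p + 5(1−p) = 3p + 5.
Setting these equal: −5p + 8 = 3p + 5 ⇒ −8p = -3 ⇒ p = 3/8, and the value is (-5)·(3/8) + 8 = 49/8.
For General C: with q = P(C1), equating T's and B's payoffs gives −5q + 8 = 3q + 5 ⇒ q = 3/8.

3/8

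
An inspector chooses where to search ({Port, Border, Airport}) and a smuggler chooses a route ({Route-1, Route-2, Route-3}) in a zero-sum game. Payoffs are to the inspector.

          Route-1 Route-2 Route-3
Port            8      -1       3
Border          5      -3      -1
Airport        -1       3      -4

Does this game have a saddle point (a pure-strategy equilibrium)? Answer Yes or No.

Row minima: Port → -1, Border → -3, Airport → -4; maximin = -1.
Column maxima: Route-1 → 8, Route-2 → 3, Route-3 → 3; minimax = 3.
-1 ≠ 3, so no pure-strategy equilibrium exists.

No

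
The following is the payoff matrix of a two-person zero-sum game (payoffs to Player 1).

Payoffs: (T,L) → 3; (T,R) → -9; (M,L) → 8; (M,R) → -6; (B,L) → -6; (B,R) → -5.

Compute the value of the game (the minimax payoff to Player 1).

-76/15

Row minima: T → -9, M → -6, B → -6; maximin = -6.
Column maxima: L → 8, R → -5; minimax = -5.
-6 ≠ -5, so there is no saddle point; optimal play is mixed.
T is strictly dominated by M, so Player 1 never plays it.
On the remaining 2×2 (M, B vs L, R):
Let Player 1 play M with probability p. Expected payoff against L: 8p + (-6)(1−p) = 14p − 6; against R: (-6)p + (-5)(1−p) = −p − 5.
Setting these equal: 14p − 6 = −p − 5 ⇒ 15p = 1 ⇒ p = 1/15, and the value is (14)·(1/15) − 6 = -76/15.
For Player 2: with q = P(L), equating M's and B's payoffs gives 14q − 6 = −q − 5 ⇒ q = 1/15.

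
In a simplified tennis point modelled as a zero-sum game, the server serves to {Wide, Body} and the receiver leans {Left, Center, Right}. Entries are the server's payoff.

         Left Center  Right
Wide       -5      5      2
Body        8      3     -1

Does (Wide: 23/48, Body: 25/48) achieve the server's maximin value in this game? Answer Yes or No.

No

Against Left this mix gives (23/48)·(-5) + (25/48)·8 = 85/48.
Against Center this mix gives (23/48)·5 + (25/48)·3 = 95/24.
Against Right this mix gives (23/48)·2 + (25/48)·(-1) = 7/16.
The receiver will play Right, holding the server to 7/16. Shifting weight toward the row that does better against Right would raise this floor (the equalizing mix achieves 11/16 against both Right and Left), so the proposed strategy is not optimal.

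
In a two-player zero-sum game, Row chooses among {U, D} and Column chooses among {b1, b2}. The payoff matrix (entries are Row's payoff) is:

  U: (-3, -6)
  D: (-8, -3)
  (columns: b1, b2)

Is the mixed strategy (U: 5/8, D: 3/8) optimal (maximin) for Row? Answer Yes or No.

Against b1 this mix gives (5/8)·(-3) + (3/8)·(-8) = -39/8.
Against b2 this mix gives (5/8)·(-6) + (3/8)·(-3) = -39/8.
All of Column's active replies (b1, b2) yield -39/8, and no column does worse for Row. The mix makes Column indifferent and guarantees -39/8, so it is optimal.

Yes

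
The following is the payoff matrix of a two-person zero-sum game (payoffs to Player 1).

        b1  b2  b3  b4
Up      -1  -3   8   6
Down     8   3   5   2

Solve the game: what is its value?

Row minima: Up → -3, Down → 2; maximin = 2.
Column maxima: b1 → 8, b2 → 3, b3 → 8, b4 → 6; minimax = 3.
2 ≠ 3, so there is no saddle point; optimal play is mixed.
b1 is strictly dominated by b2 (it gives Player 1 strictly more in every row), so Player 2 never plays it.
b3 is strictly dominated by b2 (it gives Player 1 strictly more in every row), so Player 2 never plays it.
On the remaining 2×2 (Up, Down vs b2, b4):
Let Player 1 play Up with probability p. Expected payoff against b2: (-3)p + 3(1−p) = −6p + 3; against b4: 6p + 2(1−p) = 4p + 2.
Setting these equal: −6p + 3 = 4p + 2 ⇒ −10p = -1 ⇒ p = 1/10, and the value is (-6)·(1/10) + 3 = 12/5.
For Player 2: with q = P(b2), equating Up's and Down's payoffs gives −9q + 6 = q + 2 ⇒ q = 2/5.

12/5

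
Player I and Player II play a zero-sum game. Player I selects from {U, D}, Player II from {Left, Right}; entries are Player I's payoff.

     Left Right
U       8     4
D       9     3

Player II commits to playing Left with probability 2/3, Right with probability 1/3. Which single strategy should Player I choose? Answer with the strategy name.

D

Expected payoff of U: (2/3)·8 + (1/3)·4 = 20/3.
Expected payoff of D: (2/3)·9 + (1/3)·3 = 7.
The largest is 7, so Player I's best response is D.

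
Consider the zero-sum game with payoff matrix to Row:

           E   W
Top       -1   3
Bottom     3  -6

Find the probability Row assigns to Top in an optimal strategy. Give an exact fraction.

9/13

Row minima: Top → -1, Bottom → -6; maximin = -1.
Column maxima: E → 3, W → 3; minimax = 3.
-1 ≠ 3, so there is no saddle point; optimal play is mixed.
Let Row play Top with probability p. Expected payoff against E: (-1)p + 3(1−p) = −4p + 3; against W: 3p + (-6)(1−p) = 9p − 6.
Setting these equal: −4p + 3 = 9p − 6 ⇒ −13p = -9 ⇒ p = 9/13, and the value is (-4)·(9/13) + 3 = 3/13.
For Column: with q = P(E), equating Top's and Bottom's payoffs gives −4q + 3 = 9q − 6 ⇒ q = 9/13.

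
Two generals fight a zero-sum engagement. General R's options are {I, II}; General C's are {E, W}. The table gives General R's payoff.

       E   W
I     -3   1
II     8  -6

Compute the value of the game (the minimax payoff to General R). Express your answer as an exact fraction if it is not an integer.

-5/9

Row minima: I → -3, II → -6; maximin = -3.
Column maxima: E → 8, W → 1; minimax = 1.
-3 ≠ 1, so there is no saddle point; optimal play is mixed.
Let General R play I with probability p. Expected payoff against E: (-3)p + 8(1−p) = −11p + 8; against W: 1p + (-6)(1−p) = 7p − 6.
Setting these equal: −11p + 8 = 7p − 6 ⇒ −18p = -14 ⇒ p = 7/9, and the value is (-11)·(7/9) + 8 = -5/9.
For General C: with q = P(E), equating I's and II's payoffs gives −4q + 1 = 14q − 6 ⇒ q = 7/18.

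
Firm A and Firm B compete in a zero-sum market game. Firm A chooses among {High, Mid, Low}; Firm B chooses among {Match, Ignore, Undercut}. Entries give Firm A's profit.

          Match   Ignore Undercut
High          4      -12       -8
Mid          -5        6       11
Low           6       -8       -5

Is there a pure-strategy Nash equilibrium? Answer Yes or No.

No

Row minima: High → -12, Mid → -5, Low → -8; maximin = -5.
Column maxima: Match → 6, Ignore → 6, Undercut → 11; minimax = 6.
-5 ≠ 6, so no pure-strategy equilibrium exists.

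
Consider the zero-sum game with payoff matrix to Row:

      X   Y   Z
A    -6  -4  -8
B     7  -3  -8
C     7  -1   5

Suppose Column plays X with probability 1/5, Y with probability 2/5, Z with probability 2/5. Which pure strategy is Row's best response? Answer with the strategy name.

Expected payoff of A: (1/5)·(-6) + (2/5)·(-4) + (2/5)·(-8) = -6.
Expected payoff of B: (1/5)·7 + (2/5)·(-3) + (2/5)·(-8) = -3.
Expected payoff of C: (1/5)·7 + (2/5)·(-1) + (2/5)·5 = 3.
The largest is 3, so Row's best response is C.

C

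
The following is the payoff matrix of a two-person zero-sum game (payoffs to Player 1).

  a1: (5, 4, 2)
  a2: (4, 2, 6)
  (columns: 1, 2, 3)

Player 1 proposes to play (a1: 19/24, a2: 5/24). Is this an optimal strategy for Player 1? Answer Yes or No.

No

Against 1 this mix gives (19/24)·5 + (5/24)·4 = 115/24.
Against 2 this mix gives (19/24)·4 + (5/24)·2 = 43/12.
Against 3 this mix gives (19/24)·2 + (5/24)·6 = 17/6.
Player 2 will play 3, holding Player 1 to 17/6. Shifting weight toward the row that does better against 3 would raise this floor (the equalizing mix achieves 10/3 against both 3 and 2), so the proposed strategy is not optimal.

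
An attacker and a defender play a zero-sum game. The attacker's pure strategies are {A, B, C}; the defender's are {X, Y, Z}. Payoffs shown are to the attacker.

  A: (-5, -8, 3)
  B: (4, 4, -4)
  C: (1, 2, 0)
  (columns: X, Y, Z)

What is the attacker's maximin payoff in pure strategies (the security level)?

0

Row minima: A → -8, B → -4, C → 0.
The best of these is 0.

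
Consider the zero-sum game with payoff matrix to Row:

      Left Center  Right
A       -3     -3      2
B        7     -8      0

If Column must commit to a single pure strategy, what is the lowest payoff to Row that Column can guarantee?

Column maxima: Left → 7, Center → -3, Right → 2.
The smallest of these is -3.

-3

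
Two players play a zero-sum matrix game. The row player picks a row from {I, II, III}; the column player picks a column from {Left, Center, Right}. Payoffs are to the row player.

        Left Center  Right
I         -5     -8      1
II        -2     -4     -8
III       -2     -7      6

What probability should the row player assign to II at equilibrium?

Row minima: I → -8, II → -8, III → -7; maximin = -7.
Column maxima: Left → -2, Center → -4, Right → 6; minimax = -4.
-7 ≠ -4, so there is no saddle point; optimal play is mixed.
I is strictly dominated by III, so the row player never plays it.
Left is strictly dominated by Center (it gives the row player strictly more in every row), so the column player never plays it.
On the remaining 2×2 (II, III vs Center, Right):
Let the row player play II with probability p. Expected payoff against Center: (-4)p + (-7)(1−p) = 3p − 7; against Right: (-8)p + 6(1−p) = −14p + 6.
Setting these equal: 3p − 7 = −14p + 6 ⇒ 17p = 13 ⇒ p = 13/17, and the value is (3)·(13/17) − 7 = -80/17.
For the column player: with q = P(Center), equating II's and III's payoffs gives 4q − 8 = −13q + 6 ⇒ q = 14/17.

13/17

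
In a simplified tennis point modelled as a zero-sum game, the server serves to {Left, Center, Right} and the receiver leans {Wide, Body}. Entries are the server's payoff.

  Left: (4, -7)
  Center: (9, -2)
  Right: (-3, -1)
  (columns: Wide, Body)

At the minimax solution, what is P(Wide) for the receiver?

Row minima: Left → -7, Center → -2, Right → -3; maximin = -2.
Column maxima: Wide → 9, Body → -1; minimax = -1.
-2 ≠ -1, so there is no saddle point; optimal play is mixed.
Left is strictly dominated by Center, so the server never plays it.
On the remaining 2×2 (Center, Right vs Wide, Body):
Let the server play Center with probability p. Expected payoff against Wide: 9p + (-3)(1−p) = 12p − 3; against Body: (-2)p + (-1)(1−p) = −p − 1.
Setting these equal: 12p − 3 = −p − 1 ⇒ 13p = 2 ⇒ p = 2/13, and the value is (12)·(2/13) − 3 = -15/13.
For the receiver: with q = P(Wide), equating Center's and Right's payoffs gives 11q − 2 = −2q − 1 ⇒ q = 1/13.

1/13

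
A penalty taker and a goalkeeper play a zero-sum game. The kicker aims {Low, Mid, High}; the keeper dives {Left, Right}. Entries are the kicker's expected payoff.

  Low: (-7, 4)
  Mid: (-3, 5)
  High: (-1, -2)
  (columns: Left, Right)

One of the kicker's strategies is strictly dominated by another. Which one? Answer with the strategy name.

Mid gives a strictly higher payoff than Low against every column: -3 > -7, 5 > 4.
So Low is strictly dominated and the kicker never plays it.

Low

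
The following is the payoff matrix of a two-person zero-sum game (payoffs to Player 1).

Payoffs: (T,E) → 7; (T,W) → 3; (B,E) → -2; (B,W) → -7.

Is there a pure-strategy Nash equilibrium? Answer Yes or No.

Row minima: T → 3, B → -7; maximin = 3.
Column maxima: E → 7, W → 3; minimax = 3.
maximin = minimax = 3, so a saddle point exists.

Yes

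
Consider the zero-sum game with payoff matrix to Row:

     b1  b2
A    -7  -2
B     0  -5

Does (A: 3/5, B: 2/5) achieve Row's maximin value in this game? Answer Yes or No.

Against b1 this mix gives (3/5)·(-7) + (2/5)·0 = -21/5.
Against b2 this mix gives (3/5)·(-2) + (2/5)·(-5) = -16/5.
Column will play b1, holding Row to -21/5. Shifting weight toward the row that does better against b1 would raise this floor (the equalizing mix achieves -7/2 against both b1 and b2), so the proposed strategy is not optimal.

No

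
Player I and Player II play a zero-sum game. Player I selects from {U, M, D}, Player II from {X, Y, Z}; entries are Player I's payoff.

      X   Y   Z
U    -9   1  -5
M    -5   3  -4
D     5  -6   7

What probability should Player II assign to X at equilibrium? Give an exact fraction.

Row minima: U → -9, M → -5, D → -6; maximin = -5.
Column maxima: X → 5, Y → 3, Z → 7; minimax = 3.
-5 ≠ 3, so there is no saddle point; optimal play is mixed.
U is strictly dominated by M, so Player I never plays it.
Z is strictly dominated by X (it gives Player I strictly more in every row), so Player II never plays it.
On the remaining 2×2 (M, D vs X, Y):
Let Player I play M with probability p. Expected payoff against X: (-5)p + 5(1−p) = −10p + 5; against Y: 3p + (-6)(1−p) = 9p − 6.
Setting these equal: −10p + 5 = 9p − 6 ⇒ −19p = -11 ⇒ p = 11/19, and the value is (-10)·(11/19) + 5 = -15/19.
For Player II: with q = P(X), equating M's and D's payoffs gives −8q + 3 = 11q − 6 ⇒ q = 9/19.

9/19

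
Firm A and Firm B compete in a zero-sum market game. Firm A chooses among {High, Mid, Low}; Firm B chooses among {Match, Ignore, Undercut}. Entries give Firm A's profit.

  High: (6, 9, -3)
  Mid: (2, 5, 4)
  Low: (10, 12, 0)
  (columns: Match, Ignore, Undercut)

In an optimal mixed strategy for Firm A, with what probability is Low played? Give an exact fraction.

Row minima: High → -3, Mid → 2, Low → 0; maximin = 2.
Column maxima: Match → 10, Ignore → 12, Undercut → 4; minimax = 4.
2 ≠ 4, so there is no saddle point; optimal play is mixed.
High is strictly dominated by Low, so Firm A never plays it.
Ignore is strictly dominated by Match (it gives Firm A strictly more in every row), so Firm B never plays it.
On the remaining 2×2 (Mid, Low vs Match, Undercut):
Let Firm A play Mid with probability p. Expected payoff against Match: 2p + 10(1−p) = −8p + 10; against Undercut: 4p + 0(1−p) = 4p.
Setting these equal: −8p + 10 = 4p ⇒ −12p = -10 ⇒ p = 5/6, and the value is (-8)·(5/6) + 10 = 10/3.
For Firm B: with q = P(Match), equating Mid's and Low's payoffs gives −2q + 4 = 10q ⇒ q = 1/3.

1/6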